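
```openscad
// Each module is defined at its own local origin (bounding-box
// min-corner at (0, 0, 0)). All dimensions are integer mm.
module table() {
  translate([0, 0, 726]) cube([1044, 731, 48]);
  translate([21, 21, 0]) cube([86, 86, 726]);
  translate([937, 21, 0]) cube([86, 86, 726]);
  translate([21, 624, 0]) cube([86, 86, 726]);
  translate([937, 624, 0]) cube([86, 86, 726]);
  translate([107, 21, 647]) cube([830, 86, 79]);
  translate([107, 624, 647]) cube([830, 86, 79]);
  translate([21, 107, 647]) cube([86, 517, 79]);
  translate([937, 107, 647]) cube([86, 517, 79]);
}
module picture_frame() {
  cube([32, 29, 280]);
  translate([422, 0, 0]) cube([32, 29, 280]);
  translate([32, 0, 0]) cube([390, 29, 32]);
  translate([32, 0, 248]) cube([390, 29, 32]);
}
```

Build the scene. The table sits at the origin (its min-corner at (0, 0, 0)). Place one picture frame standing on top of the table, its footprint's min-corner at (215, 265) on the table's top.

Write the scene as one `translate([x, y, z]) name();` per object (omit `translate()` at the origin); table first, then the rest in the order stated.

table();
translate([215, 265, 774]) picture_frame();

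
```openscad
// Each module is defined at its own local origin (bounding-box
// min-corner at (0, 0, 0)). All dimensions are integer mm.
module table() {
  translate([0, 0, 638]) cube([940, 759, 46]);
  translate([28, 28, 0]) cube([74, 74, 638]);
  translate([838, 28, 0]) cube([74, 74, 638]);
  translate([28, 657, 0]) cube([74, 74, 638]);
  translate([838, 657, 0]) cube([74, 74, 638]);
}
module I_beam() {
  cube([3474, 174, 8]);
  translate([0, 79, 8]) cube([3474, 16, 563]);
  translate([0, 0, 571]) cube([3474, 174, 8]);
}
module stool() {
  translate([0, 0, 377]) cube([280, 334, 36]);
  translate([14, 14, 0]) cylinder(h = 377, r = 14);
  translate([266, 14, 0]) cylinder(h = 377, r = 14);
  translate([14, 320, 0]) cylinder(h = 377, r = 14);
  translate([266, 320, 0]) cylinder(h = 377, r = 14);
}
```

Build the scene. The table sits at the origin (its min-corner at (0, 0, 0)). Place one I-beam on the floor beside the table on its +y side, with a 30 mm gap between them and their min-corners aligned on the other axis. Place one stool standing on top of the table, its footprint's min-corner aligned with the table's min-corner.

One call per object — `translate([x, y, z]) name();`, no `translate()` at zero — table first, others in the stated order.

table();
translate([0, 789, 0]) I_beam();
translate([0, 0, 684]) stool();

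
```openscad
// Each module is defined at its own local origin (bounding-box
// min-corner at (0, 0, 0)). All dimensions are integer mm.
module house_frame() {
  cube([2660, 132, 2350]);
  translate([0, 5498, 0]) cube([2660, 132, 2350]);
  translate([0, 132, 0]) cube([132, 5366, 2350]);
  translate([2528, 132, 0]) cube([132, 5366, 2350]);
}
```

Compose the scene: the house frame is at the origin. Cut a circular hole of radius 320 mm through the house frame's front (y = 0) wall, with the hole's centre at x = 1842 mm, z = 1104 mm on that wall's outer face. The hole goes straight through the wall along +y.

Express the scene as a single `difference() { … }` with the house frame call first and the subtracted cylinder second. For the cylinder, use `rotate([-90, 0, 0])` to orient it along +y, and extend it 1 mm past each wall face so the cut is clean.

difference() {
  house_frame();
  translate([1842, -1, 1104]) rotate([-90, 0, 0]) cylinder(h = 134, r = 320);
}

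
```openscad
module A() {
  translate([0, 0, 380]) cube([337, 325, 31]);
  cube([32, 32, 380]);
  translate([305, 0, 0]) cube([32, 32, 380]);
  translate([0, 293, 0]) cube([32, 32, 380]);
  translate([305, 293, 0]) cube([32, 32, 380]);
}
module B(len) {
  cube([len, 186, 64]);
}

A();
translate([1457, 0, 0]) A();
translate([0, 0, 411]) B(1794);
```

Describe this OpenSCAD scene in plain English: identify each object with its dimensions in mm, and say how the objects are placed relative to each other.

A is a simple wooden stool: a rectangular seat 337 mm (x) by 325 mm (y), 31 mm thick, top face at z = 411 mm, on four square legs, each 32×32 mm in cross-section. The legs rest on z = 0, each flush with a corner of the seat.

B is a rectangular beam 1794 mm long (x), 186 mm deep (y), 64 mm thick (z).

The beam spans the tops of two stools placed 1120 mm apart, resting at z = 411 mm.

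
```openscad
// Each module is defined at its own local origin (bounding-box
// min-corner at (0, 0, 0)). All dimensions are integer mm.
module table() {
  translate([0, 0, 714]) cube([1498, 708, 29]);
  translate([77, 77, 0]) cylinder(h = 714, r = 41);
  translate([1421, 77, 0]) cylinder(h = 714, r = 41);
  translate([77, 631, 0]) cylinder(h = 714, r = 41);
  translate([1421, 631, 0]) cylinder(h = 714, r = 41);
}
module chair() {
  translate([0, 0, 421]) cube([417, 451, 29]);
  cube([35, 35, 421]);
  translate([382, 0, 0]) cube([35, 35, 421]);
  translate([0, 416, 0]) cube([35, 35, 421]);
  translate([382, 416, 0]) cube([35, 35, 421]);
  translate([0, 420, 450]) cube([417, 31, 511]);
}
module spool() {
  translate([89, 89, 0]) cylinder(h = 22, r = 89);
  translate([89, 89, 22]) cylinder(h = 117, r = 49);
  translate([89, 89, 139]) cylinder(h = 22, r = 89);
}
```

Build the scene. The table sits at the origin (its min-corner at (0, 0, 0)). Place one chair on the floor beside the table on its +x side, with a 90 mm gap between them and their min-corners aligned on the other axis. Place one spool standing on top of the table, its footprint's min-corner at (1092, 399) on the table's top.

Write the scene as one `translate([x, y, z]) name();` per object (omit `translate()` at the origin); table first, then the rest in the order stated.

table();
translate([1588, 0, 0]) chair();
translate([1092, 399, 743]) spool();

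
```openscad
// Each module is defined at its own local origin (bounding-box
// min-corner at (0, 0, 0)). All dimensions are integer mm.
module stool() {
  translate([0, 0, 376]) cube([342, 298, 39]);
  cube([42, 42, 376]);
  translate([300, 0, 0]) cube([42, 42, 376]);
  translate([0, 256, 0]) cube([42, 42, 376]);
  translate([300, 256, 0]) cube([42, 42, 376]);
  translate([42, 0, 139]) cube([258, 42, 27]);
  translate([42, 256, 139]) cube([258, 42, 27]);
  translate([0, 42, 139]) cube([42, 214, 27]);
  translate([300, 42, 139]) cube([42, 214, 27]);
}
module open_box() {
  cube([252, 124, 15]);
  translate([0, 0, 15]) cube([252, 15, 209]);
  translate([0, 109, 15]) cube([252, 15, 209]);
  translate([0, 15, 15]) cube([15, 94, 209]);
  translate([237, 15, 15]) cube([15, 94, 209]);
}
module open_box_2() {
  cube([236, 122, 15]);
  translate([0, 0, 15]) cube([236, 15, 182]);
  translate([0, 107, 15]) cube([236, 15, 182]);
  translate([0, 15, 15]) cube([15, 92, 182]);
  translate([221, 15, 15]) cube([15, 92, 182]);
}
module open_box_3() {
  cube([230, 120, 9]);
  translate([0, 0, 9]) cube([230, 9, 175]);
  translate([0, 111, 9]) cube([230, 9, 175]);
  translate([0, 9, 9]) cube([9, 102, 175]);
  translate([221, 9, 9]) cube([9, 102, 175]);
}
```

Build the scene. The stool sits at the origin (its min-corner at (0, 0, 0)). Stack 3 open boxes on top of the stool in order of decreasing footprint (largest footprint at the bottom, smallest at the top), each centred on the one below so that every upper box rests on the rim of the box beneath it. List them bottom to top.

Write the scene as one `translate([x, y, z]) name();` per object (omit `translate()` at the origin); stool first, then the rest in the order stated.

stool();
translate([45, 87, 415]) open_box();
translate([53, 88, 639]) open_box_2();
translate([56, 89, 836]) open_box_3();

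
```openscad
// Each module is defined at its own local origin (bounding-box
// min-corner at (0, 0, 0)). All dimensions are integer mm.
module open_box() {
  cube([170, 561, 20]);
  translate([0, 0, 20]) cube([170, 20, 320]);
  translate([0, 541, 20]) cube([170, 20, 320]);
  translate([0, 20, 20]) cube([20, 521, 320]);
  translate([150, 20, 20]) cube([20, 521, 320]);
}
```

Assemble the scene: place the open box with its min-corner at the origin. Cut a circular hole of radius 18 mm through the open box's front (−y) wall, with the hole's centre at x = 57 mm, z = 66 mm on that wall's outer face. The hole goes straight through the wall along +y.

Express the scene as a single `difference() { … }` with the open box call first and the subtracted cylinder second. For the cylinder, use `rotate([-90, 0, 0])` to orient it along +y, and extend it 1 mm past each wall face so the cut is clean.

difference() {
  open_box();
  translate([57, -1, 66]) rotate([-90, 0, 0]) cylinder(h = 22, r = 18);
}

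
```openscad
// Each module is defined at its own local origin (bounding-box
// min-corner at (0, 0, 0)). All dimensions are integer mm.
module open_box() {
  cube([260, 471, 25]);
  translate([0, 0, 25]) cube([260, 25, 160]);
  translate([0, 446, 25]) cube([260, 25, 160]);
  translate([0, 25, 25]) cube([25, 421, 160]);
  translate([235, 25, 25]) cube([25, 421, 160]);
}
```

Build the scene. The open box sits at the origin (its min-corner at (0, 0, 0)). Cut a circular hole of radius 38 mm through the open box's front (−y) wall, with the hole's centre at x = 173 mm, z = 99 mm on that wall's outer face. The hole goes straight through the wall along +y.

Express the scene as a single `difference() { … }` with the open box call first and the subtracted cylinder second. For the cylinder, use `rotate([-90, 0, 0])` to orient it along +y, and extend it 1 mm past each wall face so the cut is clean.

difference() {
  open_box();
  translate([173, -1, 99]) rotate([-90, 0, 0]) cylinder(h = 27, r = 38);
}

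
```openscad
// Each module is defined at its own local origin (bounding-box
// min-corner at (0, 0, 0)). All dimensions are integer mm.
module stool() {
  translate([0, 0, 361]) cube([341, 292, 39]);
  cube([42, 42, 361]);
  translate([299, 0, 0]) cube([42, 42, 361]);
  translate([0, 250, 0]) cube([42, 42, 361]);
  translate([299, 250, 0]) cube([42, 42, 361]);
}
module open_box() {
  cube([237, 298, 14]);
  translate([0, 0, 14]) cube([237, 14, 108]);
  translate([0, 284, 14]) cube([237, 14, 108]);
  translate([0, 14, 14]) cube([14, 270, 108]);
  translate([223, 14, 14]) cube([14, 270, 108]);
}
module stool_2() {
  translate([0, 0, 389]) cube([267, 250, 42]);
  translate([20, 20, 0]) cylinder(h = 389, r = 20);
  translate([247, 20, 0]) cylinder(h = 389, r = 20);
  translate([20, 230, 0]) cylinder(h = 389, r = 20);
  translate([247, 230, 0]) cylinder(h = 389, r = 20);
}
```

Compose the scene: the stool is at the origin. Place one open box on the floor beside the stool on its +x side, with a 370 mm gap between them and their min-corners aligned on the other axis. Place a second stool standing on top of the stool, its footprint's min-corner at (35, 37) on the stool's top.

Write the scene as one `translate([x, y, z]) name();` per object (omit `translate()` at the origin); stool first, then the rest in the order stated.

stool();
translate([711, 0, 0]) open_box();
translate([35, 37, 400]) stool_2();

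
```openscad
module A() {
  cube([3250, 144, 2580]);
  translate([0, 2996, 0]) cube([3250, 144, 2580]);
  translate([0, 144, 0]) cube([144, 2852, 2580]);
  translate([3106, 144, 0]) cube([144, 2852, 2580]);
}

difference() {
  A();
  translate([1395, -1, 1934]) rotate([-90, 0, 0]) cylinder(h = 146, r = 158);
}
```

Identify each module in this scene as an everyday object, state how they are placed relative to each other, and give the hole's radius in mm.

The subtracted cylinder has r = 158 mm.

A is a house frame. The house frame has a circular hole through its front wall. The hole's radius is 158 mm.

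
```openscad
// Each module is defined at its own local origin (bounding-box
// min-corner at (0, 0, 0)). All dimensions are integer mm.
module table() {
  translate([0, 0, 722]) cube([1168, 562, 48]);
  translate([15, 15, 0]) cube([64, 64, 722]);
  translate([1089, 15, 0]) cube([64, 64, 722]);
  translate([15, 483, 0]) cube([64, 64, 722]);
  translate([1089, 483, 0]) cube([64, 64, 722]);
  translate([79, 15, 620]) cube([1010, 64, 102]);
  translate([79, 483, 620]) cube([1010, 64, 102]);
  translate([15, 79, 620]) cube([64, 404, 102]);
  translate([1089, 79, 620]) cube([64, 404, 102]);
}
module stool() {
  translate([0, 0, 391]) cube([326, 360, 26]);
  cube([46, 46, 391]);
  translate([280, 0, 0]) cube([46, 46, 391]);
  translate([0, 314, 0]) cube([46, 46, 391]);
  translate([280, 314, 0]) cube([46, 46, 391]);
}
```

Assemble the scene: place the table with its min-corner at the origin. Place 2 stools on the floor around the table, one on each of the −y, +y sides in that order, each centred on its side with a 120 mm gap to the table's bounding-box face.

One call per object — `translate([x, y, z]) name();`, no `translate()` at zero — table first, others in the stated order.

table();
translate([421, -480, 0]) stool();
translate([421, 682, 0]) stool();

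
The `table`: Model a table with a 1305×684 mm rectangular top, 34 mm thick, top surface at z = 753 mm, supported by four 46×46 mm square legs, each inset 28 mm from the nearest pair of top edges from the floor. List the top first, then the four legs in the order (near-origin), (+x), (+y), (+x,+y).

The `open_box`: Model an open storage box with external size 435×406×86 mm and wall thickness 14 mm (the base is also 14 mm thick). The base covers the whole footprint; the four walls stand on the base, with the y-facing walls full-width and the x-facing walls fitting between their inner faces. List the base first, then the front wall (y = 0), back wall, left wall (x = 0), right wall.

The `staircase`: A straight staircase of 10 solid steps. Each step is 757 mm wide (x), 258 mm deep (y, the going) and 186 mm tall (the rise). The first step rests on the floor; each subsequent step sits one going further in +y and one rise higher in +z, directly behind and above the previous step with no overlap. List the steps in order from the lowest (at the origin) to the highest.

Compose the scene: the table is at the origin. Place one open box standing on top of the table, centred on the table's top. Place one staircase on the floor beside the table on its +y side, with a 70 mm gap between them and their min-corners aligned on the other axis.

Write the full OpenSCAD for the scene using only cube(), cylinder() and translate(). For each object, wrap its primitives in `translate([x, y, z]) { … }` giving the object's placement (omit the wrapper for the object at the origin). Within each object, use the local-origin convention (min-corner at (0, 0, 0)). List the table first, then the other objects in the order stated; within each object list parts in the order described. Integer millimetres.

translate([0, 0, 719]) cube([1305, 684, 34]);
translate([28, 28, 0]) cube([46, 46, 719]);
translate([1231, 28, 0]) cube([46, 46, 719]);
translate([28, 610, 0]) cube([46, 46, 719]);
translate([1231, 610, 0]) cube([46, 46, 719]);
translate([435, 139, 753]) {
  cube([435, 406, 14]);
  translate([0, 0, 14]) cube([435, 14, 72]);
  translate([0, 392, 14]) cube([435, 14, 72]);
  translate([0, 14, 14]) cube([14, 378, 72]);
  translate([421, 14, 14]) cube([14, 378, 72]);
}
translate([0, 754, 0]) {
  cube([757, 258, 186]);
  translate([0, 258, 186]) cube([757, 258, 186]);
  translate([0, 516, 372]) cube([757, 258, 186]);
  translate([0, 774, 558]) cube([757, 258, 186]);
  translate([0, 1032, 744]) cube([757, 258, 186]);
  translate([0, 1290, 930]) cube([757, 258, 186]);
  translate([0, 1548, 1116]) cube([757, 258, 186]);
  translate([0, 1806, 1302]) cube([757, 258, 186]);
  translate([0, 2064, 1488]) cube([757, 258, 186]);
  translate([0, 2322, 1674]) cube([757, 258, 186]);
}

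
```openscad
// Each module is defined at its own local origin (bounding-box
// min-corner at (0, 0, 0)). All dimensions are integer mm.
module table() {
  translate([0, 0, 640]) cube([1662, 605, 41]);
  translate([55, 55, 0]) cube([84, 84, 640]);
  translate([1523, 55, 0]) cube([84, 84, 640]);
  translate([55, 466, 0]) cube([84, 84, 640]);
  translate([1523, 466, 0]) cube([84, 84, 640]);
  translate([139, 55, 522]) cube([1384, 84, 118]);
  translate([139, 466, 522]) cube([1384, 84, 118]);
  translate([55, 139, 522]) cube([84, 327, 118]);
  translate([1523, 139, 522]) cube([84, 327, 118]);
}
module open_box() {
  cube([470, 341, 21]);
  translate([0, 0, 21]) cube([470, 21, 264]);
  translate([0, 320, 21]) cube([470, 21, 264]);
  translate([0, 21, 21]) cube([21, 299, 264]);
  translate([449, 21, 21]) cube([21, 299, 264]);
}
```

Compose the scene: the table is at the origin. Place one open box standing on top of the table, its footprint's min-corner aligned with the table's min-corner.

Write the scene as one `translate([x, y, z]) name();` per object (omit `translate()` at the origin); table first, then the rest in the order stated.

table();
translate([0, 0, 681]) open_box();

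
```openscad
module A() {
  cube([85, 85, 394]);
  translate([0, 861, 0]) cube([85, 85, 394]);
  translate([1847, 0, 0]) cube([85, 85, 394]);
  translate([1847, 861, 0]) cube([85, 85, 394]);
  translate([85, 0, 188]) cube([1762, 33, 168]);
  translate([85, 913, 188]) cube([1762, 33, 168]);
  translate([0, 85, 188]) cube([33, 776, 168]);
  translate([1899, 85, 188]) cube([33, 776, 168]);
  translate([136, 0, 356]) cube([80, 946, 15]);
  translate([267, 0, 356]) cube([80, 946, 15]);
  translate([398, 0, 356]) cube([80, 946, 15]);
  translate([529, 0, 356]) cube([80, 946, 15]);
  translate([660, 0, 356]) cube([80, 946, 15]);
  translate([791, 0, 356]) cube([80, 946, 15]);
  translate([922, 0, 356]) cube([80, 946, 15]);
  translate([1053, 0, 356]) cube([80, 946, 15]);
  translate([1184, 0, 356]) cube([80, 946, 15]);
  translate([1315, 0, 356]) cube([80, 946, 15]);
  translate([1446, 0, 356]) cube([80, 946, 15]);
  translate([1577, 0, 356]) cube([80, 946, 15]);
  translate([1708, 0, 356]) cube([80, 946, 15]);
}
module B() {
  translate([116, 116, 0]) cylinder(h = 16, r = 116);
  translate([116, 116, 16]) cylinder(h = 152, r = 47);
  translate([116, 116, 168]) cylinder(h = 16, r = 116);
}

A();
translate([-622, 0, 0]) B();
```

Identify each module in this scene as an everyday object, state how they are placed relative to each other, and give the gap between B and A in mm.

The spool's nearest face is 390 mm from the bed frame's −x face.

A is a bed frame. B is a spool. The spool is on the floor beside the bed frame on its −x side. The gap between the spool and the bed frame is 390 mm.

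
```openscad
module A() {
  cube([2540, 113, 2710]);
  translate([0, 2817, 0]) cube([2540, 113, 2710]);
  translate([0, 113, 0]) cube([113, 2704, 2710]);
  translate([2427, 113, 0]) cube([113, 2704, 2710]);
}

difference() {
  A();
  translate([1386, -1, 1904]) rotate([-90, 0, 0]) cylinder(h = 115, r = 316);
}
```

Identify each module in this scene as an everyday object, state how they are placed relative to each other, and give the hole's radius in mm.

A is a house frame. The house frame has a circular hole through its front wall. The hole's radius is 316 mm.

The subtracted cylinder has r = 316 mm.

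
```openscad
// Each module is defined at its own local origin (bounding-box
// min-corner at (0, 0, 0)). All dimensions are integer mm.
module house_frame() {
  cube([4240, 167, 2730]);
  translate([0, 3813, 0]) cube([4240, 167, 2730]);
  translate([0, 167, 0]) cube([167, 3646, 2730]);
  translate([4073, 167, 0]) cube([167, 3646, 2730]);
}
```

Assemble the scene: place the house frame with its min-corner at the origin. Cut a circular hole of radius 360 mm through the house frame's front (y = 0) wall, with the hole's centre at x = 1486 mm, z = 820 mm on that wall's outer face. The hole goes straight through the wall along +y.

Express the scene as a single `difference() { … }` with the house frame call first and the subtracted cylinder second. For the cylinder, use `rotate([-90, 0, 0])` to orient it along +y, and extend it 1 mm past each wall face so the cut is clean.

difference() {
  house_frame();
  translate([1486, -1, 820]) rotate([-90, 0, 0]) cylinder(h = 169, r = 360);
}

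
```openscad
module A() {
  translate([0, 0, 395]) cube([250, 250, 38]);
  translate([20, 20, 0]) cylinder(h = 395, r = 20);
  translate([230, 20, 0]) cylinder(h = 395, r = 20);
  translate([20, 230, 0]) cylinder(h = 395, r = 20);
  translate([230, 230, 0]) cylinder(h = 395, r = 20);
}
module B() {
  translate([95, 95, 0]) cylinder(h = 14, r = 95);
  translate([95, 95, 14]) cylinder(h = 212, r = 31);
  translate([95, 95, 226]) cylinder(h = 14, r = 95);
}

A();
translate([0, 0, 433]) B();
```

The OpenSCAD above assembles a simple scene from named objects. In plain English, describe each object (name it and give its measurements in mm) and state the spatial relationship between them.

A is a four-legged stool. The seat is 250×250 mm, 38 mm thick, top at z = 433 mm. It stands on four round legs, each 40 mm in diameter, from z = 0 to the seat underside, each leg's axis is inset half a diameter from the nearest pair of seat edges (so the leg's bounding box is flush with the corner).

B is a spool: two coaxial disc flanges of radius 95 mm and thickness 14 mm, joined by a core cylinder of radius 31 mm and height 212 mm. The lower flange rests on z = 0 and the three cylinders share a vertical axis.

The spool is on top of the stool.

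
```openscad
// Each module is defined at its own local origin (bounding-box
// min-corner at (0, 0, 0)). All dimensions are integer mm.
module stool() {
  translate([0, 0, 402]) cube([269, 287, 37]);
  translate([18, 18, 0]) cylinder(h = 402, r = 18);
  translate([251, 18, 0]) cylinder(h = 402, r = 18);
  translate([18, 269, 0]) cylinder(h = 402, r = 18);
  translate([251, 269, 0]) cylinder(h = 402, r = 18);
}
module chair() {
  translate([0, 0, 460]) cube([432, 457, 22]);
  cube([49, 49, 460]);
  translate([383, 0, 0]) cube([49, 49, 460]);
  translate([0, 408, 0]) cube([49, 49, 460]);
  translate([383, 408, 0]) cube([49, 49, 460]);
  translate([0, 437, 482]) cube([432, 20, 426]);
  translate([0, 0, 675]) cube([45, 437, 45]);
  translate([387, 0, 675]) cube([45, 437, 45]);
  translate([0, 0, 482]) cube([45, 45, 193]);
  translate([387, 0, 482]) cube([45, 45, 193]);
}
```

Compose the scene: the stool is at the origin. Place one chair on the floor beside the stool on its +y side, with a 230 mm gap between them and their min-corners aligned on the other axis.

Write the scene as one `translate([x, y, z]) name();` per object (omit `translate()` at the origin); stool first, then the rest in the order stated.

stool();
translate([0, 517, 0]) chair();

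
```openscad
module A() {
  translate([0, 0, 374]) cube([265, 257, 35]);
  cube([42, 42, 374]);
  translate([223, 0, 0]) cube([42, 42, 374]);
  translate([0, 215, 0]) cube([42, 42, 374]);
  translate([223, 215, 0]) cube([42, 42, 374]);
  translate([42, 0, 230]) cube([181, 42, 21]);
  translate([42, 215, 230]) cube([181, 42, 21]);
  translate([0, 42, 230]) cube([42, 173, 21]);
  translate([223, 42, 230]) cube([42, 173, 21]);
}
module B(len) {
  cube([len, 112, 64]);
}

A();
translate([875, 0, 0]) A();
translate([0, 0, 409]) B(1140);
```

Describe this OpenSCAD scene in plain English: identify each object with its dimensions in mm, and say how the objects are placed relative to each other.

A is a four-legged stool. The seat is 265×257 mm, 35 mm thick, top at z = 409 mm. It stands on four square legs, each 42×42 mm in cross-section, from z = 0 to the seat underside, each flush with a corner of the seat. Four stretchers, 42 mm wide and 21 mm tall, connect adjacent legs with their undersides at z = 230 mm, each running between the inner faces of the legs it joins and aligned with the legs' outer faces on the other axis.

B is a rectangular beam 1140 mm long (x), 112 mm deep (y), 64 mm thick (z).

The beam spans the tops of two stools placed 610 mm apart, resting at z = 409 mm.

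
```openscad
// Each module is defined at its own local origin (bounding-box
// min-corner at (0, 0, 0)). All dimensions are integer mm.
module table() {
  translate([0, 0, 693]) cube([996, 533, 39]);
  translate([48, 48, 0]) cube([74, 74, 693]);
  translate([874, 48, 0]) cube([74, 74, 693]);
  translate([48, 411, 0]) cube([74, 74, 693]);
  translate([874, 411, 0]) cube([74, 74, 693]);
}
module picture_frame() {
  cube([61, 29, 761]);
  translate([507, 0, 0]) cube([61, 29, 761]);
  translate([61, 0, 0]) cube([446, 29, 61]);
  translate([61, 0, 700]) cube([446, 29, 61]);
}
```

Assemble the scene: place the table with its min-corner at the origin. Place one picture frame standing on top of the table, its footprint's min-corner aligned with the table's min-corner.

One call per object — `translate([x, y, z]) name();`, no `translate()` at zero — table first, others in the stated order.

table();
translate([0, 0, 732]) picture_frame();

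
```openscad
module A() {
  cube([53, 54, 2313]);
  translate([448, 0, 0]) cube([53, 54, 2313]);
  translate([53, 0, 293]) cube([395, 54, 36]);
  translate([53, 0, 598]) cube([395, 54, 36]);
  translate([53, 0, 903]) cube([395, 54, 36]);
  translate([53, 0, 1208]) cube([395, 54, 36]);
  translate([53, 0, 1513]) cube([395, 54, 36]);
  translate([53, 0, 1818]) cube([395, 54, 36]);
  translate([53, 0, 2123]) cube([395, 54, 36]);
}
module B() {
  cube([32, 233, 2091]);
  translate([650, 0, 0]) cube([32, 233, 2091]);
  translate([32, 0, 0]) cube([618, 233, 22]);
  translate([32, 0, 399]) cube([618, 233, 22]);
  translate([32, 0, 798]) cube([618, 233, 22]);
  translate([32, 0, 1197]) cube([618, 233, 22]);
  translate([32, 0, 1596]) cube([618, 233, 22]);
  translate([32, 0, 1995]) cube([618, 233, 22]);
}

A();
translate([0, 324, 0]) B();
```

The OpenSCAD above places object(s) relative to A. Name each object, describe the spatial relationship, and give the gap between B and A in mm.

The bookshelf's nearest face is 270 mm from the ladder's +y face.

A is a ladder. B is a bookshelf. The bookshelf is on the floor beside the ladder on its +y side. The gap between the bookshelf and the ladder is 270 mm.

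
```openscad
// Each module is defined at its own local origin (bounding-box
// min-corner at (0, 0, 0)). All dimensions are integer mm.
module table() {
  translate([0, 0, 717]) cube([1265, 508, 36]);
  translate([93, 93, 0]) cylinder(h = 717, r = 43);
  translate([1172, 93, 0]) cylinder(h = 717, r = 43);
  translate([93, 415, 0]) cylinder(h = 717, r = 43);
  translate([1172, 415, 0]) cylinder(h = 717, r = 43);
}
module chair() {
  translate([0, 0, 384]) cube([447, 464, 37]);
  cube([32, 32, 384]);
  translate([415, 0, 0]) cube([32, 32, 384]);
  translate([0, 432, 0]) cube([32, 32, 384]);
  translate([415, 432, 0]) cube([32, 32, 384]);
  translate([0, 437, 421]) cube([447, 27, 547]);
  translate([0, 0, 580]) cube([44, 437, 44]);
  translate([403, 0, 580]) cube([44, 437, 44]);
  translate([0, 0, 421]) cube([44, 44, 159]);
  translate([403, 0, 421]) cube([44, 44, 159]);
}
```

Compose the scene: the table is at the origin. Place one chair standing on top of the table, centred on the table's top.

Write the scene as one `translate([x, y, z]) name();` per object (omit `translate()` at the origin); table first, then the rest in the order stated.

table();
translate([409, 22, 753]) chair();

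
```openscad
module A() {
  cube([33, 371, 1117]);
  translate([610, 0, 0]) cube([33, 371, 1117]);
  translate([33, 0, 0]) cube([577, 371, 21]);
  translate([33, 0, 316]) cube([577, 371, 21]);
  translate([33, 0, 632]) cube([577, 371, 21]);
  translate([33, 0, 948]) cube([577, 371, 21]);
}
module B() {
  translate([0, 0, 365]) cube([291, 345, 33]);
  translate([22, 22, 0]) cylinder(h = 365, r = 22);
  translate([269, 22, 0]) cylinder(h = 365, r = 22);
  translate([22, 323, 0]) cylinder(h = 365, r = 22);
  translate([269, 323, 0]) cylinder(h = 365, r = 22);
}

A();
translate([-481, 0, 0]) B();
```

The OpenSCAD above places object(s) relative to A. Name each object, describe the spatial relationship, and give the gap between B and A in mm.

A is a bookshelf. B is a stool. The stool is on the floor beside the bookshelf on its −x side. The gap between the stool and the bookshelf is 190 mm.

The stool's nearest face is 190 mm from the bookshelf's −x face.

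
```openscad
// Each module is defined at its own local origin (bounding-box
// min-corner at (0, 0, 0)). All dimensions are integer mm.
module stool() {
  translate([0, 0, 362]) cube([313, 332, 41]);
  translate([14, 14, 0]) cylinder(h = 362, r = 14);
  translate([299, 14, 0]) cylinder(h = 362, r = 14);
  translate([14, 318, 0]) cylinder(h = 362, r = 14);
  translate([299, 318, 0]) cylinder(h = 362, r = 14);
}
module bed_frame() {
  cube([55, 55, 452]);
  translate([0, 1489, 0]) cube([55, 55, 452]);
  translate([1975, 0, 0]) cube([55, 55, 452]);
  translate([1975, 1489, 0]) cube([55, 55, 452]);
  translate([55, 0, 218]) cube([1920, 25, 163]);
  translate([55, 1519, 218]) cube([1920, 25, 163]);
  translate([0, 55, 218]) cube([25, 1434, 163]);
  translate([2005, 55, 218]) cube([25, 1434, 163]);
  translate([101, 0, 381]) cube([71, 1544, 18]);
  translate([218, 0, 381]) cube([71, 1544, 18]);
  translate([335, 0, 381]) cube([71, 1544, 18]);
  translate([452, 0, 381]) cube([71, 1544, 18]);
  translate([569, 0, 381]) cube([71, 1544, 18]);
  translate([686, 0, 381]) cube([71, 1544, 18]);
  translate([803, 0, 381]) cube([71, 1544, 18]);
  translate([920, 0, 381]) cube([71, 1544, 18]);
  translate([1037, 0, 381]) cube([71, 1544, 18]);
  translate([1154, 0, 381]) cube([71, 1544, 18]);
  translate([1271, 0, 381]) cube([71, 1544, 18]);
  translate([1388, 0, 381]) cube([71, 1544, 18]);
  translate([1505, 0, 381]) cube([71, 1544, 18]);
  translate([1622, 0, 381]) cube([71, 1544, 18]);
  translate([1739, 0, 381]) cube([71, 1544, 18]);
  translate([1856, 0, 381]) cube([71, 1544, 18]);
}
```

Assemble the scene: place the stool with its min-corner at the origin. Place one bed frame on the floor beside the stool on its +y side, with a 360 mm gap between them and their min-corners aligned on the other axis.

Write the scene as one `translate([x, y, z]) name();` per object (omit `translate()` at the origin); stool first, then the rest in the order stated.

stool();
translate([0, 692, 0]) bed_frame();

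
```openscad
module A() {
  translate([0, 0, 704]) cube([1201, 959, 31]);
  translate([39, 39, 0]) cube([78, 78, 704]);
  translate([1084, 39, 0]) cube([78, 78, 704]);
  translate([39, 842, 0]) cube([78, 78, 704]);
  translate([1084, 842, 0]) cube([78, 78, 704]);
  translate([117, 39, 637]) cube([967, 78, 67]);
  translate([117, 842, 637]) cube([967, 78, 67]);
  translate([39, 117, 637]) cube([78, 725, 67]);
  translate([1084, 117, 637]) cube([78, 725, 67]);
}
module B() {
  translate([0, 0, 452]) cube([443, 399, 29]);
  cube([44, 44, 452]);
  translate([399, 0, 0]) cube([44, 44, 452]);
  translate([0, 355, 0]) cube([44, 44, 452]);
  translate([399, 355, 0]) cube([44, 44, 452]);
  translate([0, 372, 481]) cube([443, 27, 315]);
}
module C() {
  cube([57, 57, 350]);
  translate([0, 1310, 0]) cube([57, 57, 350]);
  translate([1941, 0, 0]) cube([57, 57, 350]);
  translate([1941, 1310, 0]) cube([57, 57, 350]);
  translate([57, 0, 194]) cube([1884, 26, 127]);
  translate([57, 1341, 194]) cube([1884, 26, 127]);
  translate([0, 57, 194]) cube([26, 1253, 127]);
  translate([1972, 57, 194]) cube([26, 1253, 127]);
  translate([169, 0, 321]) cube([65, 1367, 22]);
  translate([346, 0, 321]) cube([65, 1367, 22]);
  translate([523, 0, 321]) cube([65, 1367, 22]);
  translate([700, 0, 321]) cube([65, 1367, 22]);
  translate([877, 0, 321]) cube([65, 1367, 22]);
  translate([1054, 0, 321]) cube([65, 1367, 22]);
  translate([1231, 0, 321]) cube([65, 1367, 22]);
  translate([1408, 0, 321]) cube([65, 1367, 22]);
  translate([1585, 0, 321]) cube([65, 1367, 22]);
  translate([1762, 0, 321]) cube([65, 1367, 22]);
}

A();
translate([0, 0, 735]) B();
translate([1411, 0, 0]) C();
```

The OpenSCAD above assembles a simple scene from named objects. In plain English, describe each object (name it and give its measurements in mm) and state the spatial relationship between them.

A is a rectangular dining table. The top is 1201×959×31 mm with its upper surface at z = 735 mm. It stands on four 78×78 mm square legs, each inset 39 mm from the nearest pair of top edges, running from the floor to the underside of the top. Four apron rails, 78 mm thick and 67 mm tall, run between adjacent legs with their top edges flush with the underside of the top and their outer faces flush with the legs' outer faces.

B is a chair: 443×399 mm seat, 29 mm thick, top at z = 481 mm, on four 44 mm square corner legs flush with the seat edges. A 27 mm thick backrest slab spans the full seat width, extending 315 mm above the seat top, its back face flush with the seat's +y edge.

C is a bed frame 1998 mm long (x) by 1367 mm wide (y). Four 57×57 mm corner posts, 350 mm tall, at the corners of the footprint. Four rails of 26 mm thickness and 127 mm height run between adjacent posts with their undersides at z = 194 mm, their outer faces flush with the outside of the frame (the two x-running rails run between the posts' inner faces; the two y-running rails run between the posts' inner faces). 10 slats, each 65 mm wide (x) and 22 mm thick, lie across the top of the two x-running rails, running the full 1367 mm width of the frame in y; the slats are evenly spaced along x between the inner faces of the end posts with equal gaps (rounded down to the nearest mm) at the −x end and between each pair — any rounding remainder accumulates at the +x end.

The chair is on top of the table. The bed frame is on the floor beside the table on its +x side.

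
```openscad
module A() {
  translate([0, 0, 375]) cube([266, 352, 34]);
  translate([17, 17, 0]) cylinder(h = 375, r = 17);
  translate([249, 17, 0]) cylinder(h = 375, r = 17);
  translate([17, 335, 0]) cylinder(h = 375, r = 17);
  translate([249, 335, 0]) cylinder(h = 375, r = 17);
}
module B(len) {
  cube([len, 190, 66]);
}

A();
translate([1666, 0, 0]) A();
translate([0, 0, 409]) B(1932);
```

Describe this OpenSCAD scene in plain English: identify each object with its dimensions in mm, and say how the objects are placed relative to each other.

A is a four-legged stool. The seat is 266×352 mm, 34 mm thick, top at z = 409 mm. It stands on four round legs, each 34 mm in diameter, from z = 0 to the seat underside, each leg's axis is inset half a diameter from the nearest pair of seat edges (so the leg's bounding box is flush with the corner).

B is a rectangular beam 1932 mm long (x), 190 mm deep (y), 66 mm thick (z).

The beam spans the tops of two stools placed 1400 mm apart, resting at z = 409 mm.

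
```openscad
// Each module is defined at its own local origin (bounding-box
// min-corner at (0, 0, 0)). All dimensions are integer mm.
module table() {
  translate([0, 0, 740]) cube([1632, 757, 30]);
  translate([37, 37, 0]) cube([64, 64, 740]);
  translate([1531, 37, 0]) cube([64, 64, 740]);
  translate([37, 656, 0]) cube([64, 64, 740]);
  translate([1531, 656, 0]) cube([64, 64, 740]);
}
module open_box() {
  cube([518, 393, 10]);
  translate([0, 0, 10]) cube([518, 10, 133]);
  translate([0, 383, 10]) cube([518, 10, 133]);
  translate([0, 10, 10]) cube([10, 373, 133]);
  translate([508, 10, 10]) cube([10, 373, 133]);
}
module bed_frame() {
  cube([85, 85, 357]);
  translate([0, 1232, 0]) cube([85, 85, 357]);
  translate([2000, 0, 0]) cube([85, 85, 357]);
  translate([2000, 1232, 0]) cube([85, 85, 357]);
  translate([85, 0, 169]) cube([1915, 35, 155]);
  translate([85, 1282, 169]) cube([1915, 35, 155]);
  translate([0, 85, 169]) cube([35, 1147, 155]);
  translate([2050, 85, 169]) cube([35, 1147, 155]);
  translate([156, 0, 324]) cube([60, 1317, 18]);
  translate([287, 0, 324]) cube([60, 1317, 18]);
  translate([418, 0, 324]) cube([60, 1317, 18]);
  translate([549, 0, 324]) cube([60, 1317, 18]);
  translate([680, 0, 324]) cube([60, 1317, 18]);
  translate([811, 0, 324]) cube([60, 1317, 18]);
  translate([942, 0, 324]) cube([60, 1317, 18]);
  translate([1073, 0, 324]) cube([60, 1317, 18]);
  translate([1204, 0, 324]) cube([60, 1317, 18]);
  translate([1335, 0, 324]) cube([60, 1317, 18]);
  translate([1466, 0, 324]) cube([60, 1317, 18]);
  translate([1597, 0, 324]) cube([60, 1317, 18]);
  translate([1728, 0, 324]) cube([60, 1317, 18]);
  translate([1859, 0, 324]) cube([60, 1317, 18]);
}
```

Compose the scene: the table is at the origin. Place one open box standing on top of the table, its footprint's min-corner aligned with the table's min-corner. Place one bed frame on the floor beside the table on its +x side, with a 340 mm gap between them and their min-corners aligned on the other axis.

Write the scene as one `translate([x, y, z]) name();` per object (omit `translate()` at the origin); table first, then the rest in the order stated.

table();
translate([0, 0, 770]) open_box();
translate([1972, 0, 0]) bed_frame();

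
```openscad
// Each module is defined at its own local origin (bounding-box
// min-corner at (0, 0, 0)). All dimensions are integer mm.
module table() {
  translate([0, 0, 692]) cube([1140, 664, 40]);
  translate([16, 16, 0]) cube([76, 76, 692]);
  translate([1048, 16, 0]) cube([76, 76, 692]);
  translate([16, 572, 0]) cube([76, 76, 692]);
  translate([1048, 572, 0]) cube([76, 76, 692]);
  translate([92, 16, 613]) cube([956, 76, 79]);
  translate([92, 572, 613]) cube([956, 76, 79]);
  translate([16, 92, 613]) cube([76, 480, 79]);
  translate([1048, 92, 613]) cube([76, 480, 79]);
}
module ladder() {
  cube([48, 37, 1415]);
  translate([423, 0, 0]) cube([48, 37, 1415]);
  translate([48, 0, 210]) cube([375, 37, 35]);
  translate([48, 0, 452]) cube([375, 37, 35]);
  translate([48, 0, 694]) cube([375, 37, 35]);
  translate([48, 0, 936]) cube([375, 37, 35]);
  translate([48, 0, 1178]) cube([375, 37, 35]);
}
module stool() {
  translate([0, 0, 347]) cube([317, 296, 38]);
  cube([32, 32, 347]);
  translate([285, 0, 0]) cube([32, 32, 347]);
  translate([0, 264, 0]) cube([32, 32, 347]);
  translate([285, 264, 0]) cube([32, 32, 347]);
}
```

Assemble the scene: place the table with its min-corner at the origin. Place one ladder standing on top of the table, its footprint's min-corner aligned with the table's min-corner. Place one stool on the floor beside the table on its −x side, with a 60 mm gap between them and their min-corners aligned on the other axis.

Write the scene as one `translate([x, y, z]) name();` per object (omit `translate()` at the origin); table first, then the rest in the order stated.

table();
translate([0, 0, 732]) ladder();
translate([-377, 0, 0]) stool();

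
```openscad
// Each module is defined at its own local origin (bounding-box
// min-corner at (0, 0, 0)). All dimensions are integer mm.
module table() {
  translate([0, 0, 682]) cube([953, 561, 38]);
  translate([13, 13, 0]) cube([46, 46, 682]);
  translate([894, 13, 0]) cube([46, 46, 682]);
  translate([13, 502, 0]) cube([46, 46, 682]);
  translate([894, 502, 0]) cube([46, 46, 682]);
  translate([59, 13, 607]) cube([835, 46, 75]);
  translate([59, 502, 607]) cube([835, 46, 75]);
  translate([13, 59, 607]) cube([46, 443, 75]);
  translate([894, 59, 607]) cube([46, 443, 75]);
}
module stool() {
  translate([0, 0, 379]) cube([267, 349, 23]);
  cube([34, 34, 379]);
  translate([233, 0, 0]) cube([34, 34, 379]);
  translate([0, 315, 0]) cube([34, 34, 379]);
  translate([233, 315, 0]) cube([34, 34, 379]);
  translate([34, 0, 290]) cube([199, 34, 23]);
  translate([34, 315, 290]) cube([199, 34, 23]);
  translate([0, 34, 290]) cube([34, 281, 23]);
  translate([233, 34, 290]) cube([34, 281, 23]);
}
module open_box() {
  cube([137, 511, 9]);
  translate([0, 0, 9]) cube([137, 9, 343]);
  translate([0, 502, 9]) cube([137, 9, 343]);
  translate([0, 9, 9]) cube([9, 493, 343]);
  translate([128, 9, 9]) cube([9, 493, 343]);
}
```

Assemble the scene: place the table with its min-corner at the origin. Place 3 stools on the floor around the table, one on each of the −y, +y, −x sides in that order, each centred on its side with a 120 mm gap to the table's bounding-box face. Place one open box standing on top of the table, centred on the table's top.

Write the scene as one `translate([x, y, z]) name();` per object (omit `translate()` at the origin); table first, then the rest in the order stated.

table();
translate([343, -469, 0]) stool();
translate([343, 681, 0]) stool();
translate([-387, 106, 0]) stool();
translate([408, 25, 720]) open_box();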